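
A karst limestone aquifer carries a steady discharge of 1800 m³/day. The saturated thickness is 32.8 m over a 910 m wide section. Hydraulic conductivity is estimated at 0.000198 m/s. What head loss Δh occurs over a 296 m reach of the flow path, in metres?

Convert K: 0.000198 m/s × 86400 = 17.11 m/day.
Cross-sectional area A = 910 × 32.8 = 29848 m².
From Q = K·A·i, i = Q / (K·A) = 1800 / (17.11 × 29848) = 0.003525.
Head loss Δh = i · L = 0.003525 × 296 = 1.043 m.

1.04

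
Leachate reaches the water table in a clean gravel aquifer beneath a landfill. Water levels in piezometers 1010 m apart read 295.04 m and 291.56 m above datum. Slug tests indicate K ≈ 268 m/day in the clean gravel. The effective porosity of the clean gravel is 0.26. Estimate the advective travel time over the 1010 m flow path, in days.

Hydraulic gradient i = (295.04 − 291.56) / 1010 = 3.48 / 1010 = 0.003446.
Darcy flux q = K · i = 268.0 × 0.003446 = 0.9234 m/day.
Seepage velocity v = q / n_e = 0.9234 / 0.26 = 3.552 m/day.
Travel time t = L / v = 1010 / 3.552 = 284.4 days.

284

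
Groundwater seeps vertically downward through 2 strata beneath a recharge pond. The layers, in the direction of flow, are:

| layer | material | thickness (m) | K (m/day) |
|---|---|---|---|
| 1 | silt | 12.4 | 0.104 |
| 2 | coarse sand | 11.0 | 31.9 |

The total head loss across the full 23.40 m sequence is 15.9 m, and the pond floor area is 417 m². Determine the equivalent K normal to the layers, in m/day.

0.196

Flow is perpendicular to layering, so the layers act in series and the equivalent K is the thickness-weighted harmonic mean.
Total thickness L = 12.4 + 11.0 = 23.40 m.
Σ(b_i/K_i) = 12.4/0.104 + 11.0/31.9 = 119.6 d.
K_eq = L / Σ(b_i/K_i) = 23.40 / 119.6 = 0.1957 m/day.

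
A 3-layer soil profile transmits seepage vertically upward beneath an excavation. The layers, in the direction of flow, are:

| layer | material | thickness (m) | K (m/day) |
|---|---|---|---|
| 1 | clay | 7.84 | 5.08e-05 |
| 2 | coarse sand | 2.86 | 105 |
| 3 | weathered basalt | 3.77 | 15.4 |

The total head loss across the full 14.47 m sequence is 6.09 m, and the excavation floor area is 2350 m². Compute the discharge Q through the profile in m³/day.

0.0927

Flow is perpendicular to layering, so the layers act in series and the equivalent K is the thickness-weighted harmonic mean.
Total thickness L = 7.84 + 2.86 + 3.77 = 14.47 m.
Σ(b_i/K_i) = 7.84/5.08e-05 + 2.86/105 + 3.77/15.4 = 1.543e+05 d.
K_eq = L / Σ(b_i/K_i) = 14.47 / 1.543e+05 = 9.376e-05 m/day.
Q = K_eq · A · (Δh/L) = 9.376e-05 × 2350 × (6.09/14.47) = 0.09273 m³/day.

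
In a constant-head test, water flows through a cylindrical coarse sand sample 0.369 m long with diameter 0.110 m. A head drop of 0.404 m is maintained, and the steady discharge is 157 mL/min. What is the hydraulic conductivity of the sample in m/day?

Cross-sectional area A = π·(d/2)² = π × (0.110/2)² = 0.009503 m².
Convert discharge: 157 mL/min = 2.617e-06 m³/s.
Darcy's law rearranged: K = Q·L / (A·Δh) = 2.617e-06 × 0.369 / (0.009503 × 0.404) = 0.0002515 m/s = 21.73 m/day.

21.7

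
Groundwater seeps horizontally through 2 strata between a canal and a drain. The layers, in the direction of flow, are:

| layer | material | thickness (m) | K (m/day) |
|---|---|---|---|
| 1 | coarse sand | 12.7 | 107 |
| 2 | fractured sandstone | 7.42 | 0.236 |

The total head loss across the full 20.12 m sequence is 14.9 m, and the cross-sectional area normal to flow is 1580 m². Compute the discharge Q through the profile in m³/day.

746

Flow is perpendicular to layering, so the layers act in series and the equivalent K is the thickness-weighted harmonic mean.
Total thickness L = 12.7 + 7.42 = 20.12 m.
Σ(b_i/K_i) = 12.7/107 + 7.42/0.236 = 31.56 d.
K_eq = L / Σ(b_i/K_i) = 20.12 / 31.56 = 0.6375 m/day.
Q = K_eq · A · (Δh/L) = 0.6375 × 1580 × (14.9/20.12) = 746.0 m³/day.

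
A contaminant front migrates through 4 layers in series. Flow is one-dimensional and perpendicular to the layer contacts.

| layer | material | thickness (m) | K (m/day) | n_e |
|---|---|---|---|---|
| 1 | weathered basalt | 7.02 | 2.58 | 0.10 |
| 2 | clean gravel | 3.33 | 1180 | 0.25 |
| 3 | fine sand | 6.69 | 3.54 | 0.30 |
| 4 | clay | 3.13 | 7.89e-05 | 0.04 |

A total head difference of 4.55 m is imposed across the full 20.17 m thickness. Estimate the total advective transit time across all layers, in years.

With flow normal to the layers, continuity requires the same specific discharge q through every layer.
Σ(b_i/K_i) = 7.02/2.58 + 3.33/1180 + 6.69/3.54 + 3.13/7.89e-05 = 39675 d.
q = Δh / Σ(b_i/K_i) = 4.55 / 39675 = 0.0001147 m/day.
In each layer the seepage velocity is v_i = q/n_i, so the layer transit time is t_i = b_i·n_i / q:
  layer 1 (weathered basalt): t_1 = 7.02 × 0.10 / 0.0001147 = 6121 d
  layer 2 (clean gravel): t_2 = 3.33 × 0.25 / 0.0001147 = 7259 d
  layer 3 (fine sand): t_3 = 6.69 × 0.30 / 0.0001147 = 17501 d
  layer 4 (clay): t_4 = 3.13 × 0.04 / 0.0001147 = 1092 d
Total t = Σ t_i = 31973 days = 87.54 years.

87.5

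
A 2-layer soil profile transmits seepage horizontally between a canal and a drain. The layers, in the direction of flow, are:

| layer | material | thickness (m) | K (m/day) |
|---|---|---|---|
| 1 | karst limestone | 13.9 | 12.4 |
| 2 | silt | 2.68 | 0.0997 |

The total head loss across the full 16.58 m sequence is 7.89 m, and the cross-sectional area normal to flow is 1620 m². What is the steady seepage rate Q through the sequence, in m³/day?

Flow is perpendicular to layering, so the layers act in series and the equivalent K is the thickness-weighted harmonic mean.
Total thickness L = 13.9 + 2.68 = 16.58 m.
Σ(b_i/K_i) = 13.9/12.4 + 2.68/0.0997 = 28.00 d.
K_eq = L / Σ(b_i/K_i) = 16.58 / 28.00 = 0.5921 m/day.
Q = K_eq · A · (Δh/L) = 0.5921 × 1620 × (7.89/16.58) = 456.5 m³/day.

456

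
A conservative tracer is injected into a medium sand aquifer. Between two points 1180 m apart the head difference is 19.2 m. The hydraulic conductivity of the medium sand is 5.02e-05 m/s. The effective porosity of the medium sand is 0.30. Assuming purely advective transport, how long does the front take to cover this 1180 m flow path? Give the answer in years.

13.7

Convert K: 5.02e-05 m/s × 86400 = 4.337 m/day.
Hydraulic gradient i = Δh / L = 19.2 / 1180 = 0.01627.
Darcy flux q = K · i = 4.337 × 0.01627 = 0.07057 m/day.
Seepage velocity v = q / n_e = 0.07057 / 0.30 = 0.2352 m/day.
Travel time t = L / v = 1180 / 0.2352 = 5016 days = 13.73 years.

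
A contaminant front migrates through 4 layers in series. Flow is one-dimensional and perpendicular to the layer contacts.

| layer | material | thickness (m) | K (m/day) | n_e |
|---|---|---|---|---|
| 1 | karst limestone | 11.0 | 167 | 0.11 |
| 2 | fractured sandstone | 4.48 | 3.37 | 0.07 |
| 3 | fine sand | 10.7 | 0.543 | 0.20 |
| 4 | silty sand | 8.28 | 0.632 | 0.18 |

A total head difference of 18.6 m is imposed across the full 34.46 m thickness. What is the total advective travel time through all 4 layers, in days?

With flow normal to the layers, continuity requires the same specific discharge q through every layer.
Σ(b_i/K_i) = 11.0/167 + 4.48/3.37 + 10.7/0.543 + 8.28/0.632 = 34.20 d.
q = Δh / Σ(b_i/K_i) = 18.6 / 34.20 = 0.5438 m/day.
In each layer the seepage velocity is v_i = q/n_i, so the layer transit time is t_i = b_i·n_i / q:
  layer 1 (karst limestone): t_1 = 11.0 × 0.11 / 0.5438 = 2.225 d
  layer 2 (fractured sandstone): t_2 = 4.48 × 0.07 / 0.5438 = 0.5767 d
  layer 3 (fine sand): t_3 = 10.7 × 0.20 / 0.5438 = 3.935 d
  layer 4 (silty sand): t_4 = 8.28 × 0.18 / 0.5438 = 2.741 d
Total t = Σ t_i = 9.477 days.

9.48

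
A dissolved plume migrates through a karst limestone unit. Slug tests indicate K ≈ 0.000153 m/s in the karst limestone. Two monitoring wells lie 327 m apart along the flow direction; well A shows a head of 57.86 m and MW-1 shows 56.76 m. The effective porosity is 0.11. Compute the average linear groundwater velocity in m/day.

0.404

Convert K: 0.000153 m/s × 86400 = 13.22 m/day.
Hydraulic gradient i = (57.86 − 56.76) / 327 = 1.1 / 327 = 0.003364.
Darcy flux q = K · i = 13.22 × 0.003364 = 0.04447 m/day.
Seepage velocity v = q / n_e = 0.04447 / 0.11 = 0.4043 m/day.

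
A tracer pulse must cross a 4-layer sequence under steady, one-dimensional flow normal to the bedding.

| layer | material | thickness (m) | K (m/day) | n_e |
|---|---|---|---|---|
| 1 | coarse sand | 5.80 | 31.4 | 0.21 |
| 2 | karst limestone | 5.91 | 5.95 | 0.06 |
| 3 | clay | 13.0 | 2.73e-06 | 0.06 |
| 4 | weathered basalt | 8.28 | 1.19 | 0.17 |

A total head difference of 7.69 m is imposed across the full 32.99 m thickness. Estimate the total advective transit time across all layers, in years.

6370

With flow normal to the layers, continuity requires the same specific discharge q through every layer.
Σ(b_i/K_i) = 5.80/31.4 + 5.91/5.95 + 13.0/2.73e-06 + 8.28/1.19 = 4.762e+06 d.
q = Δh / Σ(b_i/K_i) = 7.69 / 4.762e+06 = 1.615e-06 m/day.
In each layer the seepage velocity is v_i = q/n_i, so the layer transit time is t_i = b_i·n_i / q:
  layer 1 (coarse sand): t_1 = 5.80 × 0.21 / 1.615e-06 = 7.542e+05 d
  layer 2 (karst limestone): t_2 = 5.91 × 0.06 / 1.615e-06 = 2.196e+05 d
  layer 3 (clay): t_3 = 13.0 × 0.06 / 1.615e-06 = 4.830e+05 d
  layer 4 (weathered basalt): t_4 = 8.28 × 0.17 / 1.615e-06 = 8.716e+05 d
Total t = Σ t_i = 2.328e+06 days = 6375 years.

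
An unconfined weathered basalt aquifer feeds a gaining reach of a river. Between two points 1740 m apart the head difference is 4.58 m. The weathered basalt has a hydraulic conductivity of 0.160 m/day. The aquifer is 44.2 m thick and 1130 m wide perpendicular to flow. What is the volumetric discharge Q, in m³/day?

Cross-sectional area A = 1130 × 44.2 = 49946 m².
Hydraulic gradient i = Δh / L = 4.58 / 1740 = 0.002632.
Darcy's law: Q = K · A · i = 0.1600 × 49946 × 0.002632 = 21.03 m³/day.

21.0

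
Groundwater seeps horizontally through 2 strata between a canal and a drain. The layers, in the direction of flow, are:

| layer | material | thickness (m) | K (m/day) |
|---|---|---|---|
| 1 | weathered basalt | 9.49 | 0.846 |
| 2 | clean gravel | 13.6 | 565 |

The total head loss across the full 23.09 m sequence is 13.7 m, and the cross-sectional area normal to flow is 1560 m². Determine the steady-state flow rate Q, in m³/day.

Flow is perpendicular to layering, so the layers act in series and the equivalent K is the thickness-weighted harmonic mean.
Total thickness L = 9.49 + 13.6 = 23.09 m.
Σ(b_i/K_i) = 9.49/0.846 + 13.6/565 = 11.24 d.
K_eq = L / Σ(b_i/K_i) = 23.09 / 11.24 = 2.054 m/day.
Q = K_eq · A · (Δh/L) = 2.054 × 1560 × (13.7/23.09) = 1901 m³/day.

1900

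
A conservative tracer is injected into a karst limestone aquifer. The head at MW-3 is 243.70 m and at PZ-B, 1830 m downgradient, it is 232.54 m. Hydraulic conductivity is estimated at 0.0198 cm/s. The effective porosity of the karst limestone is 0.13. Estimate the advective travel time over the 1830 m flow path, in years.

Convert K: 0.0198 cm/s × 864 = 17.11 m/day.
Hydraulic gradient i = (243.70 − 232.54) / 1830 = 11.16 / 1830 = 0.006098.
Darcy flux q = K · i = 17.11 × 0.006098 = 0.1043 m/day.
Seepage velocity v = q / n_e = 0.1043 / 0.13 = 0.8025 m/day.
Travel time t = L / v = 1830 / 0.8025 = 2280 days = 6.243 years.

6.24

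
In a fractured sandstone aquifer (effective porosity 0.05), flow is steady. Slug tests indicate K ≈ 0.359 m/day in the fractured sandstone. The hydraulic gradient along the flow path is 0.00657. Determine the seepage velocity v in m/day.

Hydraulic gradient i = 0.00657.
Darcy flux q = K · i = 0.3590 × 0.006570 = 0.002359 m/day.
Seepage velocity v = q / n_e = 0.002359 / 0.05 = 0.04717 m/day.

0.0472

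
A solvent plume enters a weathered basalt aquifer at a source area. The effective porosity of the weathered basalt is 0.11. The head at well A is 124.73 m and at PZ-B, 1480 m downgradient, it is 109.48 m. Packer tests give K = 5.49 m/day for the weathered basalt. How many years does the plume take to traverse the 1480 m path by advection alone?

Hydraulic gradient i = (124.73 − 109.48) / 1480 = 15.25 / 1480 = 0.01030.
Darcy flux q = K · i = 5.490 × 0.01030 = 0.05657 m/day.
Seepage velocity v = q / n_e = 0.05657 / 0.11 = 0.5143 m/day.
Travel time t = L / v = 1480 / 0.5143 = 2878 days = 7.879 years.

7.88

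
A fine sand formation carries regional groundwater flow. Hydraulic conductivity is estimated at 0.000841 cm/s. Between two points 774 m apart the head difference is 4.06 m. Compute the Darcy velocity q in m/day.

0.00381

Convert K: 0.000841 cm/s × 864 = 0.7266 m/day.
Hydraulic gradient i = Δh / L = 4.06 / 774 = 0.005245.
Specific discharge q = K · i = 0.7266 × 0.005245 = 0.003811 m/day.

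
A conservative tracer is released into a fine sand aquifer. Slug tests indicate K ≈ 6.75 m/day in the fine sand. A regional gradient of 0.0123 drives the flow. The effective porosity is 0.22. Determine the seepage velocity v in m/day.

0.377

Hydraulic gradient i = 0.0123.
Darcy flux q = K · i = 6.750 × 0.01230 = 0.08303 m/day.
Seepage velocity v = q / n_e = 0.08303 / 0.22 = 0.3774 m/day.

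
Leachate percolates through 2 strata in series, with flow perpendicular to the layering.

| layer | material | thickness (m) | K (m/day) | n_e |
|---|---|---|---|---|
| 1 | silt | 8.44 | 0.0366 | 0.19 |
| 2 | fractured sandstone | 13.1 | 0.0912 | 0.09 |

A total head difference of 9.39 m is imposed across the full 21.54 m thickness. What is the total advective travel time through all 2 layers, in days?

111

With flow normal to the layers, continuity requires the same specific discharge q through every layer.
Σ(b_i/K_i) = 8.44/0.0366 + 13.1/0.0912 = 374.2 d.
q = Δh / Σ(b_i/K_i) = 9.39 / 374.2 = 0.02509 m/day.
In each layer the seepage velocity is v_i = q/n_i, so the layer transit time is t_i = b_i·n_i / q:
  layer 1 (silt): t_1 = 8.44 × 0.19 / 0.02509 = 63.91 d
  layer 2 (fractured sandstone): t_2 = 13.1 × 0.09 / 0.02509 = 46.99 d
Total t = Σ t_i = 110.9 days.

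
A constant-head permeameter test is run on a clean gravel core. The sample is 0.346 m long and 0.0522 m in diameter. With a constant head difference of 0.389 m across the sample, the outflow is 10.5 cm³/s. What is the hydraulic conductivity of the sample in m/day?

Cross-sectional area A = π·(d/2)² = π × (0.0522/2)² = 0.002140 m².
Convert discharge: 10.5 cm³/s = 1.050e-05 m³/s.
Darcy's law rearranged: K = Q·L / (A·Δh) = 1.050e-05 × 0.346 / (0.002140 × 0.389) = 0.004364 m/s = 377.0 m/day.

377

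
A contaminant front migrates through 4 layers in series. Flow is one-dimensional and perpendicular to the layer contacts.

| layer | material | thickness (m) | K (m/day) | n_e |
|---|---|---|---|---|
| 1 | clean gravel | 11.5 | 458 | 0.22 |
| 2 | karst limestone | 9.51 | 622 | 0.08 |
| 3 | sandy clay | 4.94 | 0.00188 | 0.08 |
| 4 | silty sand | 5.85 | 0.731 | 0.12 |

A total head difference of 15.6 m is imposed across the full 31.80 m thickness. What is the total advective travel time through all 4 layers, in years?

With flow normal to the layers, continuity requires the same specific discharge q through every layer.
Σ(b_i/K_i) = 11.5/458 + 9.51/622 + 4.94/0.00188 + 5.85/0.731 = 2636 d.
q = Δh / Σ(b_i/K_i) = 15.6 / 2636 = 0.005919 m/day.
In each layer the seepage velocity is v_i = q/n_i, so the layer transit time is t_i = b_i·n_i / q:
  layer 1 (clean gravel): t_1 = 11.5 × 0.22 / 0.005919 = 427.5 d
  layer 2 (karst limestone): t_2 = 9.51 × 0.08 / 0.005919 = 128.5 d
  layer 3 (sandy clay): t_3 = 4.94 × 0.08 / 0.005919 = 66.77 d
  layer 4 (silty sand): t_4 = 5.85 × 0.12 / 0.005919 = 118.6 d
Total t = Σ t_i = 741.4 days = 2.030 years.

2.03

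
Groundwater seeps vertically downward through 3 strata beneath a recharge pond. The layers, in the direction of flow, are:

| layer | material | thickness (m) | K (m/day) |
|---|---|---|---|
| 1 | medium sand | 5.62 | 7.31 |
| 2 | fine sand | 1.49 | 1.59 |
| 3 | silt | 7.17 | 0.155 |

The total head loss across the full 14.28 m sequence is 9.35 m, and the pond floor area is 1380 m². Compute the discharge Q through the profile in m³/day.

269

Flow is perpendicular to layering, so the layers act in series and the equivalent K is the thickness-weighted harmonic mean.
Total thickness L = 5.62 + 1.49 + 7.17 = 14.28 m.
Σ(b_i/K_i) = 5.62/7.31 + 1.49/1.59 + 7.17/0.155 = 47.96 d.
K_eq = L / Σ(b_i/K_i) = 14.28 / 47.96 = 0.2977 m/day.
Q = K_eq · A · (Δh/L) = 0.2977 × 1380 × (9.35/14.28) = 269.0 m³/day.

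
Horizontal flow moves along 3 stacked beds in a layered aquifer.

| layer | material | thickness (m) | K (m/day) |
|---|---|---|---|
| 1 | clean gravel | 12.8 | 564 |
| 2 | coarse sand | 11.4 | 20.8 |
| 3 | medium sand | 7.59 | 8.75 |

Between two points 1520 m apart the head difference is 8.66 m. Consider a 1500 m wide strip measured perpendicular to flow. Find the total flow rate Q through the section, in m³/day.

Flow is parallel to layering, so each bed carries its own Darcy discharge and the transmissivities add.
Σ(K_i·b_i) = 564×12.8 + 20.8×11.4 + 8.75×7.59 = 7523 m²/day.
Hydraulic gradient i = Δh / L = 8.66 / 1520 = 0.005697.
Q = Σ(K_i·b_i) · W · i = 7523 × 1500 × 0.005697 = 64290 m³/day.

64300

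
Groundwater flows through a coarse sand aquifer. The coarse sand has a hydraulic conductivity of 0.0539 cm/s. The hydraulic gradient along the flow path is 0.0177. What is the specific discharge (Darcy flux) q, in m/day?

0.824

Convert K: 0.0539 cm/s × 864 = 46.57 m/day.
Hydraulic gradient i = 0.0177.
Specific discharge q = K · i = 46.57 × 0.01770 = 0.8243 m/day.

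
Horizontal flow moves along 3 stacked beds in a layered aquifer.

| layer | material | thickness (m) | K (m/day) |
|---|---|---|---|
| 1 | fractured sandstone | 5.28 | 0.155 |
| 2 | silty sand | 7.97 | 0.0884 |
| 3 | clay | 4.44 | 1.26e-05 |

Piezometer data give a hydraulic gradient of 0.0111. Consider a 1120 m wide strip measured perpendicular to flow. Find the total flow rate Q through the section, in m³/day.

Flow is parallel to layering, so each bed carries its own Darcy discharge and the transmissivities add.
Σ(K_i·b_i) = 0.155×5.28 + 0.0884×7.97 + 1.26e-05×4.44 = 1.523 m²/day.
Hydraulic gradient i = 0.0111.
Q = Σ(K_i·b_i) · W · i = 1.523 × 1120 × 0.01110 = 18.93 m³/day.

18.9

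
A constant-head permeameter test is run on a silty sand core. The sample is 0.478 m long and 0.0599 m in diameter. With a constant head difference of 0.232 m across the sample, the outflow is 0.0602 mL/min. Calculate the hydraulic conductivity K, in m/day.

0.0634

Cross-sectional area A = π·(d/2)² = π × (0.0599/2)² = 0.002818 m².
Convert discharge: 0.0602 mL/min = 1.003e-09 m³/s.
Darcy's law rearranged: K = Q·L / (A·Δh) = 1.003e-09 × 0.478 / (0.002818 × 0.232) = 7.336e-07 m/s = 0.06338 m/day.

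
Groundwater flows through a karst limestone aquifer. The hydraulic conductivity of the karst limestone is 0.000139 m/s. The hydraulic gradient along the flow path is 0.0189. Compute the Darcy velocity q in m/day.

0.227

Convert K: 0.000139 m/s × 86400 = 12.01 m/day.
Hydraulic gradient i = 0.0189.
Specific discharge q = K · i = 12.01 × 0.01890 = 0.2270 m/day.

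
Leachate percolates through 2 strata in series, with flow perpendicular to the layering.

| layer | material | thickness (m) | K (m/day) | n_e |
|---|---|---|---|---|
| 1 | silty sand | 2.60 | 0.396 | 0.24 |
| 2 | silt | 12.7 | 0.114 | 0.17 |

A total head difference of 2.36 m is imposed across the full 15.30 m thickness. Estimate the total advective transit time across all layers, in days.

With flow normal to the layers, continuity requires the same specific discharge q through every layer.
Σ(b_i/K_i) = 2.60/0.396 + 12.7/0.114 = 118.0 d.
q = Δh / Σ(b_i/K_i) = 2.36 / 118.0 = 0.02001 m/day.
In each layer the seepage velocity is v_i = q/n_i, so the layer transit time is t_i = b_i·n_i / q:
  layer 1 (silty sand): t_1 = 2.60 × 0.24 / 0.02001 = 31.19 d
  layer 2 (silt): t_2 = 12.7 × 0.17 / 0.02001 = 107.9 d
Total t = Σ t_i = 139.1 days.

139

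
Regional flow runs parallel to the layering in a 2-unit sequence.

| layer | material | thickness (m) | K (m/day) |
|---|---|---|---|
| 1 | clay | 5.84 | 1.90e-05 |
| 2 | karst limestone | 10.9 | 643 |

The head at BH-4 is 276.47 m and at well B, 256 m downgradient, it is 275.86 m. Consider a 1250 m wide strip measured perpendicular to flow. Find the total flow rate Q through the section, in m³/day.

Flow is parallel to layering, so each bed carries its own Darcy discharge and the transmissivities add.
Σ(K_i·b_i) = 1.90e-05×5.84 + 643×10.9 = 7009 m²/day.
Hydraulic gradient i = (276.47 − 275.86) / 256 = 0.61 / 256 = 0.002383.
Q = Σ(K_i·b_i) · W · i = 7009 × 1250 × 0.002383 = 20876 m³/day.

20900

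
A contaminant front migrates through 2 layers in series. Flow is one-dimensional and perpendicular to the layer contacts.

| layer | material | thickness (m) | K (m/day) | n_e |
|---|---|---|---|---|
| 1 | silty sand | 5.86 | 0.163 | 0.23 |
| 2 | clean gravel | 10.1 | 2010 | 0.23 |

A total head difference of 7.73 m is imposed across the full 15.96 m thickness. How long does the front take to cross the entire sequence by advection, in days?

With flow normal to the layers, continuity requires the same specific discharge q through every layer.
Σ(b_i/K_i) = 5.86/0.163 + 10.1/2010 = 35.96 d.
q = Δh / Σ(b_i/K_i) = 7.73 / 35.96 = 0.2150 m/day.
In each layer the seepage velocity is v_i = q/n_i, so the layer transit time is t_i = b_i·n_i / q:
  layer 1 (silty sand): t_1 = 5.86 × 0.23 / 0.2150 = 6.269 d
  layer 2 (clean gravel): t_2 = 10.1 × 0.23 / 0.2150 = 10.81 d
Total t = Σ t_i = 17.07 days.

17.1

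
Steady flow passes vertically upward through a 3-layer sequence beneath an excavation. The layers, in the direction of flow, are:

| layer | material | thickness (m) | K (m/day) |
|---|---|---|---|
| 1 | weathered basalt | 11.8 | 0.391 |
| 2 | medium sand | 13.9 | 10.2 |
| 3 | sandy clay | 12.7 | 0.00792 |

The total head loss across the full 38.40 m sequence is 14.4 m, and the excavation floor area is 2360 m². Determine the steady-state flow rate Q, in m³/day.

20.8

Flow is perpendicular to layering, so the layers act in series and the equivalent K is the thickness-weighted harmonic mean.
Total thickness L = 11.8 + 13.9 + 12.7 = 38.40 m.
Σ(b_i/K_i) = 11.8/0.391 + 13.9/10.2 + 12.7/0.00792 = 1635 d.
K_eq = L / Σ(b_i/K_i) = 38.40 / 1635 = 0.02349 m/day.
Q = K_eq · A · (Δh/L) = 0.02349 × 2360 × (14.4/38.40) = 20.78 m³/day.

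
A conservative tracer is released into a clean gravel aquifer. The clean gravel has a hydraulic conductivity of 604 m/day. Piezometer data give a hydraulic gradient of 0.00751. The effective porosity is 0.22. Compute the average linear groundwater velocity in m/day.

20.6

Hydraulic gradient i = 0.00751.
Darcy flux q = K · i = 604.0 × 0.007510 = 4.536 m/day.
Seepage velocity v = q / n_e = 4.536 / 0.22 = 20.62 m/day.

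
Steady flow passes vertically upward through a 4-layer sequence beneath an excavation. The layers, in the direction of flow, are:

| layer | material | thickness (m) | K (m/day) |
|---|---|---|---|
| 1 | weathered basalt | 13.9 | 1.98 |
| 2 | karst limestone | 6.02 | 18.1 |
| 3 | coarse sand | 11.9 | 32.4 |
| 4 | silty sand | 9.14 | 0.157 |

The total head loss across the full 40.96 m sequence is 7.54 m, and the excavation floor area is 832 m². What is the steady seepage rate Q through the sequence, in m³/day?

Flow is perpendicular to layering, so the layers act in series and the equivalent K is the thickness-weighted harmonic mean.
Total thickness L = 13.9 + 6.02 + 11.9 + 9.14 = 40.96 m.
Σ(b_i/K_i) = 13.9/1.98 + 6.02/18.1 + 11.9/32.4 + 9.14/0.157 = 65.94 d.
K_eq = L / Σ(b_i/K_i) = 40.96 / 65.94 = 0.6212 m/day.
Q = K_eq · A · (Δh/L) = 0.6212 × 832 × (7.54/40.96) = 95.14 m³/day.

95.1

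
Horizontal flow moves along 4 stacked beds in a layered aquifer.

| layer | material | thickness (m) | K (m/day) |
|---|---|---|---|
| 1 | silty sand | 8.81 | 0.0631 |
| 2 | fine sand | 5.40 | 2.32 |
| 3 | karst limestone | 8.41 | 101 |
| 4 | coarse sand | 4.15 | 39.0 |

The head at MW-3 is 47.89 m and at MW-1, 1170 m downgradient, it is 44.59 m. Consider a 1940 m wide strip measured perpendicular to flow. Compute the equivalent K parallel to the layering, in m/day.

Flow is parallel to layering, so each bed carries its own Darcy discharge and the transmissivities add.
Σ(K_i·b_i) = 0.0631×8.81 + 2.32×5.40 + 101×8.41 + 39.0×4.15 = 1024 m²/day.
Total thickness b = 26.77 m, so K_eq = Σ(K_i·b_i)/b = 38.26 m/day.

38.3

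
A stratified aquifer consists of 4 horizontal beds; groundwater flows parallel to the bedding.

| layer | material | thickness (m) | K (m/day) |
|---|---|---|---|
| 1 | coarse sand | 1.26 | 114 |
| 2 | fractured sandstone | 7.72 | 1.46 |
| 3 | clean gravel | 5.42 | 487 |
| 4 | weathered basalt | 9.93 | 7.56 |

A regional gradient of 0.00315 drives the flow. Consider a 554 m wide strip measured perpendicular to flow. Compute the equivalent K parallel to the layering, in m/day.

Flow is parallel to layering, so each bed carries its own Darcy discharge and the transmissivities add.
Σ(K_i·b_i) = 114×1.26 + 1.46×7.72 + 487×5.42 + 7.56×9.93 = 2870 m²/day.
Total thickness b = 24.33 m, so K_eq = Σ(K_i·b_i)/b = 117.9 m/day.

118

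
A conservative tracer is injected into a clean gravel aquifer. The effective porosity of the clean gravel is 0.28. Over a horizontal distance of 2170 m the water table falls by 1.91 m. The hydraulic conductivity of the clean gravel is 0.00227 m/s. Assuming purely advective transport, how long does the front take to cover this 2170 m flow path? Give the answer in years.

Convert K: 0.00227 m/s × 86400 = 196.1 m/day.
Hydraulic gradient i = Δh / L = 1.91 / 2170 = 0.0008802.
Darcy flux q = K · i = 196.1 × 0.0008802 = 0.1726 m/day.
Seepage velocity v = q / n_e = 0.1726 / 0.28 = 0.6165 m/day.
Travel time t = L / v = 2170 / 0.6165 = 3520 days = 9.636 years.

9.64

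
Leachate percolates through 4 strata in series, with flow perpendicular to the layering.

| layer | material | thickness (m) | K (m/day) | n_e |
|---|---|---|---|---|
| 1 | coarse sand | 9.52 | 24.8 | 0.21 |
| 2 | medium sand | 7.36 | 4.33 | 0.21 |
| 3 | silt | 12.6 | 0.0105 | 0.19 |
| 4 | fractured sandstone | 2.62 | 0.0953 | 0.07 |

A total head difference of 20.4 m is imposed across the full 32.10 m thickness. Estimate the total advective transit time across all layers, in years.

1.01

With flow normal to the layers, continuity requires the same specific discharge q through every layer.
Σ(b_i/K_i) = 9.52/24.8 + 7.36/4.33 + 12.6/0.0105 + 2.62/0.0953 = 1230 d.
q = Δh / Σ(b_i/K_i) = 20.4 / 1230 = 0.01659 m/day.
In each layer the seepage velocity is v_i = q/n_i, so the layer transit time is t_i = b_i·n_i / q:
  layer 1 (coarse sand): t_1 = 9.52 × 0.21 / 0.01659 = 120.5 d
  layer 2 (medium sand): t_2 = 7.36 × 0.21 / 0.01659 = 93.16 d
  layer 3 (silt): t_3 = 12.6 × 0.19 / 0.01659 = 144.3 d
  layer 4 (fractured sandstone): t_4 = 2.62 × 0.07 / 0.01659 = 11.05 d
Total t = Σ t_i = 369.0 days = 1.010 years.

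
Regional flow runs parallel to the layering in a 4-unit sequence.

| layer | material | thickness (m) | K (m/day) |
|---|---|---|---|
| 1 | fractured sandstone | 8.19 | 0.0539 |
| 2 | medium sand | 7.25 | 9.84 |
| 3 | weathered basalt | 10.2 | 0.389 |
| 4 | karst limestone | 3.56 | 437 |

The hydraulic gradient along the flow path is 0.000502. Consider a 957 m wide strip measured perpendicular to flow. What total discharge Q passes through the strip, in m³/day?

Flow is parallel to layering, so each bed carries its own Darcy discharge and the transmissivities add.
Σ(K_i·b_i) = 0.0539×8.19 + 9.84×7.25 + 0.389×10.2 + 437×3.56 = 1631 m²/day.
Hydraulic gradient i = 0.000502.
Q = Σ(K_i·b_i) · W · i = 1631 × 957 × 0.0005020 = 783.8 m³/day.

784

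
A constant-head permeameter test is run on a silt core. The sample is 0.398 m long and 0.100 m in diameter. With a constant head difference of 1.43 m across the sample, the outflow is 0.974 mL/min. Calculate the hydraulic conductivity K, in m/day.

Cross-sectional area A = π·(d/2)² = π × (0.100/2)² = 0.007854 m².
Convert discharge: 0.974 mL/min = 1.623e-08 m³/s.
Darcy's law rearranged: K = Q·L / (A·Δh) = 1.623e-08 × 0.398 / (0.007854 × 1.43) = 5.753e-07 m/s = 0.04970 m/day.

0.0497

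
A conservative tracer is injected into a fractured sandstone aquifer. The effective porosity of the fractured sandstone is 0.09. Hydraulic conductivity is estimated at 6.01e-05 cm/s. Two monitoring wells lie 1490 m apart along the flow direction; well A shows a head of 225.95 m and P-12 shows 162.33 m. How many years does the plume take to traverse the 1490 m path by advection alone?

166

Convert K: 6.01e-05 cm/s × 864 = 0.05193 m/day.
Hydraulic gradient i = (225.95 − 162.33) / 1490 = 63.62 / 1490 = 0.04270.
Darcy flux q = K · i = 0.05193 × 0.04270 = 0.002217 m/day.
Seepage velocity v = q / n_e = 0.002217 / 0.09 = 0.02464 m/day.
Travel time t = L / v = 1490 / 0.02464 = 60483 days = 165.6 years.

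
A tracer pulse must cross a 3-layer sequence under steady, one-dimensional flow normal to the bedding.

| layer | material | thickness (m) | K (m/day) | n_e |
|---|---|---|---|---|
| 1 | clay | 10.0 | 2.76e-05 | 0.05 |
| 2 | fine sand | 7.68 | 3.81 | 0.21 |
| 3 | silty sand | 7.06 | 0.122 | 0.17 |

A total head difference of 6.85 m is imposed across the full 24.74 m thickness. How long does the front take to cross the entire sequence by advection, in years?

480

With flow normal to the layers, continuity requires the same specific discharge q through every layer.
Σ(b_i/K_i) = 10.0/2.76e-05 + 7.68/3.81 + 7.06/0.122 = 3.624e+05 d.
q = Δh / Σ(b_i/K_i) = 6.85 / 3.624e+05 = 1.890e-05 m/day.
In each layer the seepage velocity is v_i = q/n_i, so the layer transit time is t_i = b_i·n_i / q:
  layer 1 (clay): t_1 = 10.0 × 0.05 / 1.890e-05 = 26451 d
  layer 2 (fine sand): t_2 = 7.68 × 0.21 / 1.890e-05 = 85320 d
  layer 3 (silty sand): t_3 = 7.06 × 0.17 / 1.890e-05 = 63493 d
Total t = Σ t_i = 1.753e+05 days = 479.8 years.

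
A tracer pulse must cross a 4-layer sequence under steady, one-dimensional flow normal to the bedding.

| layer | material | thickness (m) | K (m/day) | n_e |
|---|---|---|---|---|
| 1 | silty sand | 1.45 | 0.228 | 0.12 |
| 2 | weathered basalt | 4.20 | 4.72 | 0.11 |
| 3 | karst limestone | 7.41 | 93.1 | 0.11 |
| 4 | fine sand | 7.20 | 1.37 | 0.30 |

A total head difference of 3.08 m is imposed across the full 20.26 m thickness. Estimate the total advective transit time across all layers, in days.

14.8

With flow normal to the layers, continuity requires the same specific discharge q through every layer.
Σ(b_i/K_i) = 1.45/0.228 + 4.20/4.72 + 7.41/93.1 + 7.20/1.37 = 12.58 d.
q = Δh / Σ(b_i/K_i) = 3.08 / 12.58 = 0.2447 m/day.
In each layer the seepage velocity is v_i = q/n_i, so the layer transit time is t_i = b_i·n_i / q:
  layer 1 (silty sand): t_1 = 1.45 × 0.12 / 0.2447 = 0.7109 d
  layer 2 (weathered basalt): t_2 = 4.20 × 0.11 / 0.2447 = 1.888 d
  layer 3 (karst limestone): t_3 = 7.41 × 0.11 / 0.2447 = 3.330 d
  layer 4 (fine sand): t_4 = 7.20 × 0.30 / 0.2447 = 8.826 d
Total t = Σ t_i = 14.75 days.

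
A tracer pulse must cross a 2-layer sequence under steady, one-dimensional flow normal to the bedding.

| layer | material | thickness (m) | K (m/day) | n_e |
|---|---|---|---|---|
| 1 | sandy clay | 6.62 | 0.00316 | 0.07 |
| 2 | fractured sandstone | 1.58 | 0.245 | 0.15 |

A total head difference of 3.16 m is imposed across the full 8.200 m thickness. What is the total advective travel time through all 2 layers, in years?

With flow normal to the layers, continuity requires the same specific discharge q through every layer.
Σ(b_i/K_i) = 6.62/0.00316 + 1.58/0.245 = 2101 d.
q = Δh / Σ(b_i/K_i) = 3.16 / 2101 = 0.001504 m/day.
In each layer the seepage velocity is v_i = q/n_i, so the layer transit time is t_i = b_i·n_i / q:
  layer 1 (sandy clay): t_1 = 6.62 × 0.07 / 0.001504 = 308.2 d
  layer 2 (fractured sandstone): t_2 = 1.58 × 0.15 / 0.001504 = 157.6 d
Total t = Σ t_i = 465.8 days = 1.275 years.

1.28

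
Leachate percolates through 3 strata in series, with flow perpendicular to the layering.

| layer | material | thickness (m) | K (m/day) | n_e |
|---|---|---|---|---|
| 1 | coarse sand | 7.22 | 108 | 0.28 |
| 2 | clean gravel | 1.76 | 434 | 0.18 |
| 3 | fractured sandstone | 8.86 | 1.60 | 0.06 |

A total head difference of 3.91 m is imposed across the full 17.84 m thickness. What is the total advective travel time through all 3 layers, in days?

4.12

With flow normal to the layers, continuity requires the same specific discharge q through every layer.
Σ(b_i/K_i) = 7.22/108 + 1.76/434 + 8.86/1.60 = 5.608 d.
q = Δh / Σ(b_i/K_i) = 3.91 / 5.608 = 0.6972 m/day.
In each layer the seepage velocity is v_i = q/n_i, so the layer transit time is t_i = b_i·n_i / q:
  layer 1 (coarse sand): t_1 = 7.22 × 0.28 / 0.6972 = 2.900 d
  layer 2 (clean gravel): t_2 = 1.76 × 0.18 / 0.6972 = 0.4544 d
  layer 3 (fractured sandstone): t_3 = 8.86 × 0.06 / 0.6972 = 0.7625 d
Total t = Σ t_i = 4.117 days.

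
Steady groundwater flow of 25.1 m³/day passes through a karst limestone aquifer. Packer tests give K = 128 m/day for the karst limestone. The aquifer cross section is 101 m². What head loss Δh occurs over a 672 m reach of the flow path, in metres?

1.30

From Q = K·A·i, i = Q / (K·A) = 25.1 / (128.0 × 101.0) = 0.001942.
Head loss Δh = i · L = 0.001942 × 672 = 1.305 m.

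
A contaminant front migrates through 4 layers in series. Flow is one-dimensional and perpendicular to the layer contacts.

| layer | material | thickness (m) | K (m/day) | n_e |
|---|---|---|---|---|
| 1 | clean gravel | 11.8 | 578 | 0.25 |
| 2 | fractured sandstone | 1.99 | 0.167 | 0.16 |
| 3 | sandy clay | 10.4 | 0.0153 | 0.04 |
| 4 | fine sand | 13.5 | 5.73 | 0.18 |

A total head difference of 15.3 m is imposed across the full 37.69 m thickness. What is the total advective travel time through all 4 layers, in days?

With flow normal to the layers, continuity requires the same specific discharge q through every layer.
Σ(b_i/K_i) = 11.8/578 + 1.99/0.167 + 10.4/0.0153 + 13.5/5.73 = 694.0 d.
q = Δh / Σ(b_i/K_i) = 15.3 / 694.0 = 0.02205 m/day.
In each layer the seepage velocity is v_i = q/n_i, so the layer transit time is t_i = b_i·n_i / q:
  layer 1 (clean gravel): t_1 = 11.8 × 0.25 / 0.02205 = 133.8 d
  layer 2 (fractured sandstone): t_2 = 1.99 × 0.16 / 0.02205 = 14.44 d
  layer 3 (sandy clay): t_3 = 10.4 × 0.04 / 0.02205 = 18.87 d
  layer 4 (fine sand): t_4 = 13.5 × 0.18 / 0.02205 = 110.2 d
Total t = Σ t_i = 277.4 days.

277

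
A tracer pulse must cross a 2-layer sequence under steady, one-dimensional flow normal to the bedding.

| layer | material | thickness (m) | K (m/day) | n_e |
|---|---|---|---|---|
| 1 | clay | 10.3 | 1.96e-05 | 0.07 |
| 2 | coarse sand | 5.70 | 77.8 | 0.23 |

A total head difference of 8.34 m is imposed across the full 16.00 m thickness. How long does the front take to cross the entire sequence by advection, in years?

351

With flow normal to the layers, continuity requires the same specific discharge q through every layer.
Σ(b_i/K_i) = 10.3/1.96e-05 + 5.70/77.8 = 5.255e+05 d.
q = Δh / Σ(b_i/K_i) = 8.34 / 5.255e+05 = 1.587e-05 m/day.
In each layer the seepage velocity is v_i = q/n_i, so the layer transit time is t_i = b_i·n_i / q:
  layer 1 (clay): t_1 = 10.3 × 0.07 / 1.587e-05 = 45431 d
  layer 2 (coarse sand): t_2 = 5.70 × 0.23 / 1.587e-05 = 82607 d
Total t = Σ t_i = 1.280e+05 days = 350.5 years.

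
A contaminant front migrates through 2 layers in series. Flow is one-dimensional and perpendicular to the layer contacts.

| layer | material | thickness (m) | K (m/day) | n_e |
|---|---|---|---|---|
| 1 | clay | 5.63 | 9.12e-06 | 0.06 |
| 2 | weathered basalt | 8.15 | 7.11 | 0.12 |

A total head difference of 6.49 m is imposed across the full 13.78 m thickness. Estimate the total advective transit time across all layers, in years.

With flow normal to the layers, continuity requires the same specific discharge q through every layer.
Σ(b_i/K_i) = 5.63/9.12e-06 + 8.15/7.11 = 6.173e+05 d.
q = Δh / Σ(b_i/K_i) = 6.49 / 6.173e+05 = 1.051e-05 m/day.
In each layer the seepage velocity is v_i = q/n_i, so the layer transit time is t_i = b_i·n_i / q:
  layer 1 (clay): t_1 = 5.63 × 0.06 / 1.051e-05 = 32131 d
  layer 2 (weathered basalt): t_2 = 8.15 × 0.12 / 1.051e-05 = 93027 d
Total t = Σ t_i = 1.252e+05 days = 342.7 years.

343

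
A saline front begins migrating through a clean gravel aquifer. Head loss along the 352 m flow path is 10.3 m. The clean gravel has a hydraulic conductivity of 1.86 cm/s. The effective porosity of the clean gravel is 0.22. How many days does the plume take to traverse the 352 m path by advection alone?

Convert K: 1.86 cm/s × 864 = 1607 m/day.
Hydraulic gradient i = Δh / L = 10.3 / 352 = 0.02926.
Darcy flux q = K · i = 1607 × 0.02926 = 47.02 m/day.
Seepage velocity v = q / n_e = 47.02 / 0.22 = 213.7 m/day.
Travel time t = L / v = 352 / 213.7 = 1.647 days.

1.65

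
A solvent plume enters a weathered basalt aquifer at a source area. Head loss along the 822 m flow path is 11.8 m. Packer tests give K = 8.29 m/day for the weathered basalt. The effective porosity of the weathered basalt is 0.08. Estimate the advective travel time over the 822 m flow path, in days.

553

Hydraulic gradient i = Δh / L = 11.8 / 822 = 0.01436.
Darcy flux q = K · i = 8.290 × 0.01436 = 0.1190 m/day.
Seepage velocity v = q / n_e = 0.1190 / 0.08 = 1.488 m/day.
Travel time t = L / v = 822 / 1.488 = 552.6 days.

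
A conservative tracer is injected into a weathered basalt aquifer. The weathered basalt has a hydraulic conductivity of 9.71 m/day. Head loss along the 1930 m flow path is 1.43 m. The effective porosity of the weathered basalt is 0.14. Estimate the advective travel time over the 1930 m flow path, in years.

Hydraulic gradient i = Δh / L = 1.43 / 1930 = 0.0007409.
Darcy flux q = K · i = 9.710 × 0.0007409 = 0.007194 m/day.
Seepage velocity v = q / n_e = 0.007194 / 0.14 = 0.05139 m/day.
Travel time t = L / v = 1930 / 0.05139 = 37557 days = 102.8 years.

103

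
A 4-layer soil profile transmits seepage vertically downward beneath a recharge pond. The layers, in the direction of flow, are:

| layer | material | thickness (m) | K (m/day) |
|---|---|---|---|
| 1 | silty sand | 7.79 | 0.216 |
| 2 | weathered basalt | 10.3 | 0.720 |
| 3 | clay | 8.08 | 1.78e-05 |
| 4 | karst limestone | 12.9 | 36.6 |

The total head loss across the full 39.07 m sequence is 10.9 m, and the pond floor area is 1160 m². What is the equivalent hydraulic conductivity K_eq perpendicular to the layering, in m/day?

8.61e-05

Flow is perpendicular to layering, so the layers act in series and the equivalent K is the thickness-weighted harmonic mean.
Total thickness L = 7.79 + 10.3 + 8.08 + 12.9 = 39.07 m.
Σ(b_i/K_i) = 7.79/0.216 + 10.3/0.720 + 8.08/1.78e-05 + 12.9/36.6 = 4.540e+05 d.
K_eq = L / Σ(b_i/K_i) = 39.07 / 4.540e+05 = 8.606e-05 m/day.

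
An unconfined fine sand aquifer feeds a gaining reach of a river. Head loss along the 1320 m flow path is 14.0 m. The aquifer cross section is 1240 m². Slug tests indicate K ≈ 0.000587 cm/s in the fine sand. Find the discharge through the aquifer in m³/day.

Convert K: 0.000587 cm/s × 864 = 0.5072 m/day.
Hydraulic gradient i = Δh / L = 14.0 / 1320 = 0.01061.
Darcy's law: Q = K · A · i = 0.5072 × 1240 × 0.01061 = 6.670 m³/day.

6.67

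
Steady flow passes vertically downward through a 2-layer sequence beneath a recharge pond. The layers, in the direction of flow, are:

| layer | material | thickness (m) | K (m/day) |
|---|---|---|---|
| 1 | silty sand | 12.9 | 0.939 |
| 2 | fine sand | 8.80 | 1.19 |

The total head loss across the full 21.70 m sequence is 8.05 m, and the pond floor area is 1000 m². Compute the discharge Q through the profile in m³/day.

381

Flow is perpendicular to layering, so the layers act in series and the equivalent K is the thickness-weighted harmonic mean.
Total thickness L = 12.9 + 8.80 = 21.70 m.
Σ(b_i/K_i) = 12.9/0.939 + 8.80/1.19 = 21.13 d.
K_eq = L / Σ(b_i/K_i) = 21.70 / 21.13 = 1.027 m/day.
Q = K_eq · A · (Δh/L) = 1.027 × 1000 × (8.05/21.70) = 380.9 m³/day.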